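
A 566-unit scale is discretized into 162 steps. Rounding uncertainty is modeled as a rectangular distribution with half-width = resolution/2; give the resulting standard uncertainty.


resolution = range / divisions
resolution = 566 / 162 = 3.4938272
u_res = resolution / (2*sqrt(3))
u_res = 3.4938272 / 3.4641016
u_res = 1.0086

1.0086


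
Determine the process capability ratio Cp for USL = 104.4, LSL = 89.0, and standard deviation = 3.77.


Cp = (USL - LSL) / (6 * sigma)
= (104.4 - 89.0) / (6 * 3.77)
= 15.4000 / 22.6200
= 0.6808

0.6808


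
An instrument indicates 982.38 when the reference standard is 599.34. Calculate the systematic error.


Systematic error = measured - true
= 982.38 - 599.34
= 383.0400

383.0400


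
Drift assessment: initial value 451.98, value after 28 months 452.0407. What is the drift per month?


rate = (v2 - v1) / months
= (452.0407 - 451.98) / 28
= 0.0607 / 28
= 0.0022

0.0022


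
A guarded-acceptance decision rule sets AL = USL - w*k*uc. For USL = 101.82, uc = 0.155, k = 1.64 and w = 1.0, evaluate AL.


U = k * uc = 1.64 * 0.155 = 0.2542
guard band g = w * U = 1.0 * 0.2542 = 0.2542
AL = USL - g = 101.82 - 0.2542
AL = 101.5658

101.5658


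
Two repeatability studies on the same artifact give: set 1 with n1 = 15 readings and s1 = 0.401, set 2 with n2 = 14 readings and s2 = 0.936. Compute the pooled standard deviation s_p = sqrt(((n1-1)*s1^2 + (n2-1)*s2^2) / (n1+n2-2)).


s_p = sqrt(((n1-1)*s1^2 + (n2-1)*s2^2) / (n1+n2-2))
numerator = (15-1)*0.401^2 + (14-1)*0.936^2 = 2.251214 + 11.389248 = 13.640462
denominator = 15 + 14 - 2 = 27
s_p^2 = 13.640462 / 27 = 0.5052023
s_p = sqrt(0.5052023) = 0.7108

0.7108


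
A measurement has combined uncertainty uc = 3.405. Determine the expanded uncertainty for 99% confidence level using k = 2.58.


U = k * uc
U = 2.58 * 3.405
U = 8.7849

8.7849


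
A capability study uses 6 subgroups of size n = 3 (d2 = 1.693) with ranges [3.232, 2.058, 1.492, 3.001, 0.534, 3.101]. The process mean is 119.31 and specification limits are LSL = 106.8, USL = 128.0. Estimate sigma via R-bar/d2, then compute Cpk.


R_bar = (3.232 + 2.058 + 1.492 + 3.001 + 0.534 + 3.101) / 6 = 2.2363333
sigma = R_bar / d2 = 2.2363333 / 1.693 = 1.3209293
Cp = (USL - LSL)/(6*sigma) = (128.0 - 106.8)/(6*1.3209293) = 2.6749
Cpu = (128.0 - 119.31)/(3*1.3209293) = 2.1929
Cpl = (119.31 - 106.8)/(3*1.3209293) = 3.1569
Cpk = min(Cpu, Cpl) = 2.1929

2.1929


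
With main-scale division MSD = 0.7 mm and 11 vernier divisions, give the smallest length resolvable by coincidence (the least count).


LC = MSD / n_div
= 0.7 / 11
= 0.0636

0.0636


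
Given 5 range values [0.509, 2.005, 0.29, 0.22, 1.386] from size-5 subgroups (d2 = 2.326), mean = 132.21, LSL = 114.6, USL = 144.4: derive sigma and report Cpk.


R_bar = (0.509 + 2.005 + 0.29 + 0.22 + 1.386) / 5 = 0.882
sigma = R_bar / d2 = 0.882 / 2.326 = 0.37919175
Cp = (USL - LSL)/(6*sigma) = (144.4 - 114.6)/(6*0.37919175) = 13.0980
Cpu = (144.4 - 132.21)/(3*0.37919175) = 10.7158
Cpl = (132.21 - 114.6)/(3*0.37919175) = 15.4803
Cpk = min(Cpu, Cpl) = 10.7158

10.7158


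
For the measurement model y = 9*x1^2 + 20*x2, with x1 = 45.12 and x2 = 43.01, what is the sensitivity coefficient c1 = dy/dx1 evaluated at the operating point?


y = 9*x1^2 + 20*x2
dy/dx1 = 2*9*x1
Evaluate at x1 = 45.12: c1 = 18 * 45.12
c1 = 812.1600

812.1600


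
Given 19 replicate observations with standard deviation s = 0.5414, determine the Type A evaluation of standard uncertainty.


u_A = s / sqrt(n)
u_A = 0.5414 / sqrt(19)
u_A = 0.5414 / 4.3588989
u_A = 0.1242

0.1242


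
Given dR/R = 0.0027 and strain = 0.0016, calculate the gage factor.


GF = (dR/R) / epsilon
= 0.0027 / 0.0016
= 1.6875

1.6875


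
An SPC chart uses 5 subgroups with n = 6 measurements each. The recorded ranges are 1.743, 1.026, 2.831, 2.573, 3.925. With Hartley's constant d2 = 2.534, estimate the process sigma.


R_bar = (1.743 + 1.026 + 2.831 + 2.573 + 3.925) / 5
R_bar = 12.098 / 5 = 2.4196
sigma_hat = R_bar / d2 = 2.4196 / 2.534 = 0.9549

0.9549


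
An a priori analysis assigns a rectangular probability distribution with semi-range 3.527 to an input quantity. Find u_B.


u_B = half_width / sqrt(3)
u_B = 3.527 / 1.7320508
u_B = 2.0363

2.0363


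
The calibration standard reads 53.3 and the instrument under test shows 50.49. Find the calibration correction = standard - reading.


Correction = standard - reading
= 53.3 - 50.49
= 2.8100

2.8100


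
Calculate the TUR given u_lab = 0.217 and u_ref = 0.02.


TUR = u_lab / u_ref
= 0.217 / 0.02
= 10.8500

10.8500


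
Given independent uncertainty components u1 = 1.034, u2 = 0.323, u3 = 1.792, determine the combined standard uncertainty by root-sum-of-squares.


uc = sqrt(1.034^2 + 0.323^2 + 1.792^2)
uc = sqrt(4.384749)
uc = 2.0940

2.0940


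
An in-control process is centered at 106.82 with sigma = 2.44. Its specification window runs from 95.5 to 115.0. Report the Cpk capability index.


Cpu = (USL - mean) / (3*sigma) = (115.0 - 106.82) / (3*2.44) = 1.1175
Cpl = (mean - LSL) / (3*sigma) = (106.82 - 95.5) / (3*2.44) = 1.5464
Cpk = min(Cpu, Cpl) = 1.1175

1.1175


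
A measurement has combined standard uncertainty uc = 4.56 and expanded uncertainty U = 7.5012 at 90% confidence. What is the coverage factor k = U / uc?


k = U / uc
k = 7.5012 / 4.56
k = 1.645

1.645


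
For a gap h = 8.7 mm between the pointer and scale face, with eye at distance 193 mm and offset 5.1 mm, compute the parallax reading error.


error = h * offset / d
= 8.7 * 5.1 / 193
= 0.2299

0.2299


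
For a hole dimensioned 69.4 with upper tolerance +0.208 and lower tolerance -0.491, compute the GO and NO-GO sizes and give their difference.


GO = nominal - lower_tol (smallest hole = maximum material condition)
GO = 69.4 - 0.491 = 68.909
NO-GO = nominal + upper_tol (largest hole = least material condition)
NO-GO = 69.4 + 0.208 = 69.608
spread = NO-GO - GO = 69.608 - 68.909 = 0.6990

0.6990


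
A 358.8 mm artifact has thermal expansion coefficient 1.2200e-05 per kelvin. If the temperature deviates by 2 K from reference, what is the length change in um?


dL = L * alpha * dT
= 358.8 * 1.2200e-05 * 2
= 0.0087547 mm
dL_um = 0.0087547 * 1000 = 8.7547 um

8.7547


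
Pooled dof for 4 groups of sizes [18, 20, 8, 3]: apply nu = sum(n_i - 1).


nu = sum_i (n_i - 1)
nu = ((18 - 1) + (20 - 1) + (8 - 1) + (3 - 1))
nu = 17 + 19 + 7 + 2
nu = 45

45


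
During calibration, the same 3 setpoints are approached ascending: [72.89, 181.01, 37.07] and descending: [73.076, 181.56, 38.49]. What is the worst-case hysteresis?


|72.89 - 73.076| = 0.1860
|181.01 - 181.56| = 0.5500
|37.07 - 38.49| = 1.4200
hysteresis = max(diffs) = 1.4200

1.4200


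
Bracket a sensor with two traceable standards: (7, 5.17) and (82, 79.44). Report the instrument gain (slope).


slope = (y2 - y1) / (x2 - x1)
= (79.44 - 5.17) / (82 - 7)
= 74.2700 / 75
= 0.9903

0.9903


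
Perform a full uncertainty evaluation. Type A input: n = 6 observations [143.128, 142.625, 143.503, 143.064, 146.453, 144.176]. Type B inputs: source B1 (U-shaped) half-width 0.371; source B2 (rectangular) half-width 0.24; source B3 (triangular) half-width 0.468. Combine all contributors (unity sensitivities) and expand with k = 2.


mean = (143.128 + 142.625 + 143.503 + 143.064 + 146.453 + 144.176) / 6 = 143.8248333
s = sqrt(sum((x - mean)^2)/(n-1)) = 1.3883947
u_A = s / sqrt(n) = 1.3883947 / sqrt(6) = 0.56680976
u_B1 = 0.371 / sqrt(2) = 0.26233662
u_B2 = 0.24 / sqrt(3) = 0.13856406
u_B3 = 0.468 / sqrt(6) = 0.1910602
uc = sqrt(0.56680976^2 + 0.26233662^2 + 0.13856406^2 + 0.1910602^2) = 0.66768092
U = k * uc = 2 * 0.66768092
U = 1.3354

1.3354


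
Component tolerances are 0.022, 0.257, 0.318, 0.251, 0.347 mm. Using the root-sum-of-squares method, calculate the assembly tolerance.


RSS = sqrt(0.022^2 + 0.257^2 + 0.318^2 + 0.251^2 + 0.347^2)
= sqrt(0.351067)
= 0.5925

0.5925


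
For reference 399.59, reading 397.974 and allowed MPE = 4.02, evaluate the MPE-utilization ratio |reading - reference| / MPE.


e = indication - reference = 397.974 - 399.59 = -1.6160
|e| = 1.6160
ratio = |e| / MPE = 1.6160 / 4.02
ratio = 0.4020

0.4020


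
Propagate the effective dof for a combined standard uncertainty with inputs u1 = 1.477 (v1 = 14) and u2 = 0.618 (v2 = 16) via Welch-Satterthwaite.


uc = sqrt(u1^2 + u2^2) = sqrt(1.477^2 + 0.618^2) = 1.6010787
v_eff = uc^4 / (u1^4/v1 + u2^4/v2)
= 1.6010787^4 / (1.477^4/14 + 0.618^4/16)
= 6.5712913 / 0.34905011
v_eff = 18.8262

18.8262


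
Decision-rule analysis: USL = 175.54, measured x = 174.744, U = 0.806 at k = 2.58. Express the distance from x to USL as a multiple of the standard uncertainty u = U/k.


u = U / k = 0.806 / 2.58 = 0.3124031
margin = |USL - x| = |175.54 - 174.744| = 0.796
z = margin / u = 0.796 / 0.3124031
z = 2.5480

2.5480


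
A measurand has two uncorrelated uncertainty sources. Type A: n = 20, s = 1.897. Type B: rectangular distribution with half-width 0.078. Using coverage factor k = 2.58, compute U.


u_A = s / sqrt(n) = 1.897 / sqrt(20) = 0.4241821
u_B = half_width / sqrt(3) = 0.078 / sqrt(3) = 0.045033321
uc = sqrt(u_A^2 + u_B^2) = sqrt(0.4241821^2 + 0.045033321^2) = 0.42656588
U = k * uc = 2.58 * 0.42656588
U = 1.1005

1.1005


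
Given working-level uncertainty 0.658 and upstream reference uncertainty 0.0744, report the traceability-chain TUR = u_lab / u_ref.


TUR = u_lab / u_ref
= 0.658 / 0.0744
= 8.8441

8.8441


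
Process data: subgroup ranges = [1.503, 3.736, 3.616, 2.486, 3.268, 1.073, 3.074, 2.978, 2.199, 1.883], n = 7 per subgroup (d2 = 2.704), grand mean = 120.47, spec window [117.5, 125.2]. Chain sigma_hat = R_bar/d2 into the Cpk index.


R_bar = (1.503 + 3.736 + 3.616 + 2.486 + 3.268 + 1.073 + 3.074 + 2.978 + 2.199 + 1.883) / 10 = 2.5816
sigma = R_bar / d2 = 2.5816 / 2.704 = 0.95473373
Cp = (USL - LSL)/(6*sigma) = (125.2 - 117.5)/(6*0.95473373) = 1.3442
Cpu = (125.2 - 120.47)/(3*0.95473373) = 1.6514
Cpl = (120.47 - 117.5)/(3*0.95473373) = 1.0369
Cpk = min(Cpu, Cpl) = 1.0369

1.0369


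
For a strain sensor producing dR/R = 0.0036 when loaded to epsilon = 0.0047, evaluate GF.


GF = (dR/R) / epsilon
= 0.0036 / 0.0047
= 0.7660

0.7660


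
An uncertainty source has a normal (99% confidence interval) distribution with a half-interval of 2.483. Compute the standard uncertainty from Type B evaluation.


u_B = half_width / 2.576
u_B = 2.483 / 2.576
u_B = 0.9639

0.9639


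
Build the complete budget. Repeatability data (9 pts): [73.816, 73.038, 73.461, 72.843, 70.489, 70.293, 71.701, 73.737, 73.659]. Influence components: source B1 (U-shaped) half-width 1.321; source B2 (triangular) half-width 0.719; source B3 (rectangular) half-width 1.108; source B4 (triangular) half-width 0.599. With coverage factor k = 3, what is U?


mean = (73.816 + 73.038 + 73.461 + 72.843 + 70.489 + 70.293 + 71.701 + 73.737 + 73.659) / 9 = 72.55966667
s = sqrt(sum((x - mean)^2)/(n-1)) = 1.3900202
u_A = s / sqrt(n) = 1.3900202 / sqrt(9) = 0.46334007
u_B1 = 1.321 / sqrt(2) = 0.93408806
u_B2 = 0.719 / sqrt(6) = 0.29353052
u_B3 = 1.108 / sqrt(3) = 0.6397041
u_B4 = 0.599 / sqrt(6) = 0.24454073
uc = sqrt(0.46334007^2 + 0.93408806^2 + 0.29353052^2 + 0.6397041^2 + 0.24454073^2) = 1.2815562
U = k * uc = 3 * 1.2815562
U = 3.8447

3.8447


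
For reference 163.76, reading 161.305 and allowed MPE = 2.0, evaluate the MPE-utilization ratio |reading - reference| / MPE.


e = indication - reference = 161.305 - 163.76 = -2.4550
|e| = 2.4550
ratio = |e| / MPE = 2.4550 / 2.0
ratio = 1.2275

1.2275


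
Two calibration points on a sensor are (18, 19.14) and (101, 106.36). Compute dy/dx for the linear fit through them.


slope = (y2 - y1) / (x2 - x1)
= (106.36 - 19.14) / (101 - 18)
= 87.2200 / 83
= 1.0508

1.0508


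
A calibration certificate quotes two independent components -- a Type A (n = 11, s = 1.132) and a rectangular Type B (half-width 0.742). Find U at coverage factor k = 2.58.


u_A = s / sqrt(n) = 1.132 / sqrt(11) = 0.34131084
u_B = half_width / sqrt(3) = 0.742 / sqrt(3) = 0.4283939
uc = sqrt(u_A^2 + u_B^2) = sqrt(0.34131084^2 + 0.4283939^2) = 0.54773572
U = k * uc = 2.58 * 0.54773572
U = 1.4132

1.4132


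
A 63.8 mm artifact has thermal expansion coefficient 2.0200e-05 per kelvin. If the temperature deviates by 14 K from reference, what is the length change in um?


dL = L * alpha * dT
= 63.8 * 2.0200e-05 * 14
= 0.0180426 mm
dL_um = 0.0180426 * 1000 = 18.0426 um

18.0426


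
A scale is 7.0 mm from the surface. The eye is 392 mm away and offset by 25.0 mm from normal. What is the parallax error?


error = h * offset / d
= 7.0 * 25.0 / 392
= 0.4464

0.4464


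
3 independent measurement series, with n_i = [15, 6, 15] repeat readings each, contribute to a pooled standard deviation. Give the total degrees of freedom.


nu = sum_i (n_i - 1)
nu = ((15 - 1) + (6 - 1) + (15 - 1))
nu = 14 + 5 + 14
nu = 33

33


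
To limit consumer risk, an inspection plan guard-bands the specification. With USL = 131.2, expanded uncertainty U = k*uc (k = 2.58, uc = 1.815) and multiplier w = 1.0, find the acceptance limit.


U = k * uc = 2.58 * 1.815 = 4.6827
guard band g = w * U = 1.0 * 4.6827 = 4.6827
AL = USL - g = 131.2 - 4.6827
AL = 126.5173

126.5173


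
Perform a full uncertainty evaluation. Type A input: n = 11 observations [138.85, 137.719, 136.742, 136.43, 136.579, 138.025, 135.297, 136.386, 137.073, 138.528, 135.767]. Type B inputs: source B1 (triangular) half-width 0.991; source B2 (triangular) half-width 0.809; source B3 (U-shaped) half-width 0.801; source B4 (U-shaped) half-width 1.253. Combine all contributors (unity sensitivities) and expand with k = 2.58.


mean = (138.85 + 137.719 + 136.742 + 136.43 + 136.579 + 138.025 + 135.297 + 136.386 + 137.073 + 138.528 + 135.767) / 11 = 137.036
s = sqrt(sum((x - mean)^2)/(n-1)) = 1.1261502
u_A = s / sqrt(n) = 1.1261502 / sqrt(11) = 0.33954706
u_B1 = 0.991 / sqrt(6) = 0.40457406
u_B2 = 0.809 / sqrt(6) = 0.33027287
u_B3 = 0.801 / sqrt(2) = 0.56639253
u_B4 = 1.253 / sqrt(2) = 0.8860048
uc = sqrt(0.33954706^2 + 0.40457406^2 + 0.33027287^2 + 0.56639253^2 + 0.8860048^2) = 1.2222347
U = k * uc = 2.58 * 1.2222347
U = 3.1534

3.1534


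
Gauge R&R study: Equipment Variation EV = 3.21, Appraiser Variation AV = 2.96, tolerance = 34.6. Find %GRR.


GRR = sqrt(EV^2 + AV^2) = sqrt(3.21^2 + 2.96^2) = 4.3664287
%GRR = GRR / tol * 100 = 4.3664287 / 34.6 * 100
%GRR = 12.6197

12.6197


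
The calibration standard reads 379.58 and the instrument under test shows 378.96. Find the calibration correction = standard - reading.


Correction = standard - reading
= 379.58 - 378.96
= 0.6200

0.6200


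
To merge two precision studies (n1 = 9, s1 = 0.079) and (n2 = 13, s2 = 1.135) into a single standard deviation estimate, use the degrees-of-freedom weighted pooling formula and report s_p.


s_p = sqrt(((n1-1)*s1^2 + (n2-1)*s2^2) / (n1+n2-2))
numerator = (9-1)*0.079^2 + (13-1)*1.135^2 = 0.049928 + 15.4587 = 15.508628
denominator = 9 + 13 - 2 = 20
s_p^2 = 15.508628 / 20 = 0.7754314
s_p = sqrt(0.7754314) = 0.8806

0.8806


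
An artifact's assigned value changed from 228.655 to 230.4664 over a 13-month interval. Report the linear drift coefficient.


rate = (v2 - v1) / months
= (230.4664 - 228.655) / 13
= 1.8114 / 13
= 0.1393

0.1393


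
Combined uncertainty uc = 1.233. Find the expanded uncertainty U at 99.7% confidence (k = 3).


U = k * uc
U = 3 * 1.233
U = 3.6990

3.6990


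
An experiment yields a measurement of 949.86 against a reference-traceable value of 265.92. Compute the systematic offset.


Systematic error = measured - true
= 949.86 - 265.92
= 683.9400

683.9400


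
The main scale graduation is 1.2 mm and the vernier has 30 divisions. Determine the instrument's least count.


LC = MSD / n_div
= 1.2 / 30
= 0.0400

0.0400


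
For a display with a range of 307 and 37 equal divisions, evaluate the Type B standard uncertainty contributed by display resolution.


resolution = range / divisions
resolution = 307 / 37 = 8.2972973
u_res = resolution / (2*sqrt(3))
u_res = 8.2972973 / 3.4641016
u_res = 2.3952

2.3952


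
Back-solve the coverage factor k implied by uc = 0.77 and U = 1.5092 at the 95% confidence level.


k = U / uc
k = 1.5092 / 0.77
k = 1.96

1.96


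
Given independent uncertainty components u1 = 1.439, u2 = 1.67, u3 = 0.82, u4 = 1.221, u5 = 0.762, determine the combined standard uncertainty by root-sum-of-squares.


uc = sqrt(1.439^2 + 1.67^2 + 0.82^2 + 1.221^2 + 0.762^2)
uc = sqrt(7.603506)
uc = 2.7574

2.7574


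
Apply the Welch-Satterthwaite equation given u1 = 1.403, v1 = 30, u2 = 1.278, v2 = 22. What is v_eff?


uc = sqrt(u1^2 + u2^2) = sqrt(1.403^2 + 1.278^2) = 1.8978127
v_eff = uc^4 / (u1^4/v1 + u2^4/v2)
= 1.8978127^4 / (1.403^4/30 + 1.278^4/22)
= 12.972193 / 0.25040977
v_eff = 51.8039

51.8039


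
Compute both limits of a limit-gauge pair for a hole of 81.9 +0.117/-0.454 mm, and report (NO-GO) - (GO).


GO = nominal - lower_tol (smallest hole = maximum material condition)
GO = 81.9 - 0.454 = 81.446
NO-GO = nominal + upper_tol (largest hole = least material condition)
NO-GO = 81.9 + 0.117 = 82.017
spread = NO-GO - GO = 82.017 - 81.446 = 0.5710

0.5710


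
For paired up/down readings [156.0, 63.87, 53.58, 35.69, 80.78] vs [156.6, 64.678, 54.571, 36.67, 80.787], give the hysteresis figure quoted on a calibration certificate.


|156.0 - 156.6| = 0.6000
|63.87 - 64.678| = 0.8080
|53.58 - 54.571| = 0.9910
|35.69 - 36.67| = 0.9800
|80.78 - 80.787| = 0.0070
hysteresis = max(diffs) = 0.9910

0.9910


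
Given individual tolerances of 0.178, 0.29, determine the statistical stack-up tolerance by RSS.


RSS = sqrt(0.178^2 + 0.29^2)
= sqrt(0.115784)
= 0.3403

0.3403


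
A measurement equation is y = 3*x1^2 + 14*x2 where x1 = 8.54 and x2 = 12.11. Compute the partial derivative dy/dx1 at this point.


y = 3*x1^2 + 14*x2
dy/dx1 = 2*3*x1
Evaluate at x1 = 8.54: c1 = 6 * 8.54
c1 = 51.2400

51.2400


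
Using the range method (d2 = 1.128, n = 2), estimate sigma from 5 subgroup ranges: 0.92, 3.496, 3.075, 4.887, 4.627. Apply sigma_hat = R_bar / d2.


R_bar = (0.92 + 3.496 + 3.075 + 4.887 + 4.627) / 5
R_bar = 17.005 / 5 = 3.401
sigma_hat = R_bar / d2 = 3.401 / 1.128 = 3.0151

3.0151


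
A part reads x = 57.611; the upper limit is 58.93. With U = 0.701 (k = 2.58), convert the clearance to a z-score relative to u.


u = U / k = 0.701 / 2.58 = 0.27170543
margin = |USL - x| = |58.93 - 57.611| = 1.319
z = margin / u = 1.319 / 0.27170543
z = 4.8545

4.8545


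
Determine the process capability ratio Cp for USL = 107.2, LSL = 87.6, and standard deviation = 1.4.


Cp = (USL - LSL) / (6 * sigma)
= (107.2 - 87.6) / (6 * 1.4)
= 19.6000 / 8.4000
= 2.3333

2.3333


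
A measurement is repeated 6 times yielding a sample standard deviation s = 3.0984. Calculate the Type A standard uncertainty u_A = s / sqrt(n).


u_A = s / sqrt(n)
u_A = 3.0984 / sqrt(6)
u_A = 3.0984 / 2.4494897
u_A = 1.2649

1.2649


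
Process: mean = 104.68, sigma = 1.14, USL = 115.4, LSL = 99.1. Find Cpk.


Cpu = (USL - mean) / (3*sigma) = (115.4 - 104.68) / (3*1.14) = 3.1345
Cpl = (mean - LSL) / (3*sigma) = (104.68 - 99.1) / (3*1.14) = 1.6316
Cpk = min(Cpu, Cpl) = 1.6316

1.6316


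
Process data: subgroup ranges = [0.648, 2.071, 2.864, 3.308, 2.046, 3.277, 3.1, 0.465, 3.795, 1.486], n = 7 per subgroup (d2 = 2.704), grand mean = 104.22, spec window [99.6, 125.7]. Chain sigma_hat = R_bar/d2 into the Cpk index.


R_bar = (0.648 + 2.071 + 2.864 + 3.308 + 2.046 + 3.277 + 3.1 + 0.465 + 3.795 + 1.486) / 10 = 2.306
sigma = R_bar / d2 = 2.306 / 2.704 = 0.85281065
Cp = (USL - LSL)/(6*sigma) = (125.7 - 99.6)/(6*0.85281065) = 5.1008
Cpu = (125.7 - 104.22)/(3*0.85281065) = 8.3958
Cpl = (104.22 - 99.6)/(3*0.85281065) = 1.8058
Cpk = min(Cpu, Cpl) = 1.8058

1.8058


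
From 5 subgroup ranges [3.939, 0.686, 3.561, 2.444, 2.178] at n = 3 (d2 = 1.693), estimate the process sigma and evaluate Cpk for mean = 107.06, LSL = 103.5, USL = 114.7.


R_bar = (3.939 + 0.686 + 3.561 + 2.444 + 2.178) / 5 = 2.5616
sigma = R_bar / d2 = 2.5616 / 1.693 = 1.5130538
Cp = (USL - LSL)/(6*sigma) = (114.7 - 103.5)/(6*1.5130538) = 1.2337
Cpu = (114.7 - 107.06)/(3*1.5130538) = 1.6831
Cpl = (107.06 - 103.5)/(3*1.5130538) = 0.7843
Cpk = min(Cpu, Cpl) = 0.7843

0.7843


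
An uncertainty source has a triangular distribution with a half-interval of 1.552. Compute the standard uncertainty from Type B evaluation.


u_B = half_width / sqrt(6)
u_B = 1.552 / 2.4494897
u_B = 0.6336

0.6336


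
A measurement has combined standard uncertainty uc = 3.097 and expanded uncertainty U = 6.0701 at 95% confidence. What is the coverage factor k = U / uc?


k = U / uc
k = 6.0701 / 3.097
k = 1.96

1.96


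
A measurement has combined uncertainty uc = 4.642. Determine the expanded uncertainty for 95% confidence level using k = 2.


U = k * uc
U = 2 * 4.642
U = 9.2840

9.2840


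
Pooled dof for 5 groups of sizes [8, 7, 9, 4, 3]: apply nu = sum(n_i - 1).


nu = sum_i (n_i - 1)
nu = ((8 - 1) + (7 - 1) + (9 - 1) + (4 - 1) + (3 - 1))
nu = 7 + 6 + 8 + 3 + 2
nu = 26

26


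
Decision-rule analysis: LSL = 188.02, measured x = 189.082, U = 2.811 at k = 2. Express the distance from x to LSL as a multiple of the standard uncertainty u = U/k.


u = U / k = 2.811 / 2 = 1.4055
margin = |LSL - x| = |188.02 - 189.082| = 1.062
z = margin / u = 1.062 / 1.4055
z = 0.7556

0.7556


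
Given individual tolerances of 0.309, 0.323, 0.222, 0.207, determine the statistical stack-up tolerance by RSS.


RSS = sqrt(0.309^2 + 0.323^2 + 0.222^2 + 0.207^2)
= sqrt(0.291943)
= 0.5403

0.5403


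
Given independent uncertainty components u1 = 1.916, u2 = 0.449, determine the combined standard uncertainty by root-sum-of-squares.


uc = sqrt(1.916^2 + 0.449^2)
uc = sqrt(3.872657)
uc = 1.9679

1.9679


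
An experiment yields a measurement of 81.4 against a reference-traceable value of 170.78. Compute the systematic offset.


Systematic error = measured - true
= 81.4 - 170.78
= -89.3800

-89.3800


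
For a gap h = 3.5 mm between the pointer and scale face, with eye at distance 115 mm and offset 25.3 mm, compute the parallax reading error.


error = h * offset / d
= 3.5 * 25.3 / 115
= 0.7700

0.7700


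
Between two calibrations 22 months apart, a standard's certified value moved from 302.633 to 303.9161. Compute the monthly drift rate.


rate = (v2 - v1) / months
= (303.9161 - 302.633) / 22
= 1.2831 / 22
= 0.0583

0.0583


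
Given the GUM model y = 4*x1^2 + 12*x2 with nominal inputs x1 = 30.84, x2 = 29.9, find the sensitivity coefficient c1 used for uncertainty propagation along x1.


y = 4*x1^2 + 12*x2
dy/dx1 = 2*4*x1
Evaluate at x1 = 30.84: c1 = 8 * 30.84
c1 = 246.7200

246.7200


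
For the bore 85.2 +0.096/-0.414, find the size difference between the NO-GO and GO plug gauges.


GO = nominal - lower_tol (smallest hole = maximum material condition)
GO = 85.2 - 0.414 = 84.786
NO-GO = nominal + upper_tol (largest hole = least material condition)
NO-GO = 85.2 + 0.096 = 85.296
spread = NO-GO - GO = 85.296 - 84.786 = 0.5100

0.5100


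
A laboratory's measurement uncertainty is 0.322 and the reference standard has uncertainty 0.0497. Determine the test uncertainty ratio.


TUR = u_lab / u_ref
= 0.322 / 0.0497
= 6.4789

6.4789


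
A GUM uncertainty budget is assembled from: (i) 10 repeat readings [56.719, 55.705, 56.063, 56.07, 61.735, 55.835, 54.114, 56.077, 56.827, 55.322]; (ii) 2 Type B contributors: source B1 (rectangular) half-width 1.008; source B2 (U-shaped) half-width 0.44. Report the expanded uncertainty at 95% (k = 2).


mean = (56.719 + 55.705 + 56.063 + 56.07 + 61.735 + 55.835 + 54.114 + 56.077 + 56.827 + 55.322) / 10 = 56.4467
s = sqrt(sum((x - mean)^2)/(n-1)) = 2.0066953
u_A = s / sqrt(n) = 2.0066953 / sqrt(10) = 0.63457277
u_B1 = 1.008 / sqrt(3) = 0.58196907
u_B2 = 0.44 / sqrt(2) = 0.31112698
uc = sqrt(0.63457277^2 + 0.58196907^2 + 0.31112698^2) = 0.91551657
U = k * uc = 2 * 0.91551657
U = 1.8310

1.8310


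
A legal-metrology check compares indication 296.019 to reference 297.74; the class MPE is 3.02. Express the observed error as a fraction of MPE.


e = indication - reference = 296.019 - 297.74 = -1.7210
|e| = 1.7210
ratio = |e| / MPE = 1.7210 / 3.02
ratio = 0.5699

0.5699


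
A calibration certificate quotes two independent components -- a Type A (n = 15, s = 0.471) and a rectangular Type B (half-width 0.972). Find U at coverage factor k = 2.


u_A = s / sqrt(n) = 0.471 / sqrt(15) = 0.12161168
u_B = half_width / sqrt(3) = 0.972 / sqrt(3) = 0.56118446
uc = sqrt(u_A^2 + u_B^2) = sqrt(0.12161168^2 + 0.56118446^2) = 0.57421024
U = k * uc = 2 * 0.57421024
U = 1.1484

1.1484


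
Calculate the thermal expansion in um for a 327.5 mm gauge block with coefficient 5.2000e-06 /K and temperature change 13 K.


dL = L * alpha * dT
= 327.5 * 5.2000e-06 * 13
= 0.0221390 mm
dL_um = 0.0221390 * 1000 = 22.1390 um

22.1390


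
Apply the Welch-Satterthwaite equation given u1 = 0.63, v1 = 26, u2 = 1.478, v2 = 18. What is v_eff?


uc = sqrt(u1^2 + u2^2) = sqrt(0.63^2 + 1.478^2) = 1.6066686
v_eff = uc^4 / (u1^4/v1 + u2^4/v2)
= 1.6066686^4 / (0.63^4/26 + 1.478^4/18)
= 6.6635433 / 0.27116829
v_eff = 24.5735

24.5735


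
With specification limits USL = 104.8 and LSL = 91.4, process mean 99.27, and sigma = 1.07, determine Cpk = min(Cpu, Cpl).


Cpu = (USL - mean) / (3*sigma) = (104.8 - 99.27) / (3*1.07) = 1.7227
Cpl = (mean - LSL) / (3*sigma) = (99.27 - 91.4) / (3*1.07) = 2.4517
Cpk = min(Cpu, Cpl) = 1.7227

1.7227


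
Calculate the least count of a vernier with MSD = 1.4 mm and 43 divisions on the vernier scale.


LC = MSD / n_div
= 1.4 / 43
= 0.0326

0.0326


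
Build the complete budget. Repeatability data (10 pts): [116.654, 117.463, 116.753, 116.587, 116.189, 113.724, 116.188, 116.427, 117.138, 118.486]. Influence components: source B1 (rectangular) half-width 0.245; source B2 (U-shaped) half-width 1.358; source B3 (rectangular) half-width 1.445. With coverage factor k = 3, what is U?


mean = (116.654 + 117.463 + 116.753 + 116.587 + 116.189 + 113.724 + 116.188 + 116.427 + 117.138 + 118.486) / 10 = 116.5609
s = sqrt(sum((x - mean)^2)/(n-1)) = 1.2130029
u_A = s / sqrt(n) = 1.2130029 / sqrt(10) = 0.3835852
u_B1 = 0.245 / sqrt(3) = 0.14145082
u_B2 = 1.358 / sqrt(2) = 0.96025101
u_B3 = 1.445 / sqrt(3) = 0.83427114
uc = sqrt(0.3835852^2 + 0.14145082^2 + 0.96025101^2 + 0.83427114^2) = 1.3361273
U = k * uc = 3 * 1.3361273
U = 4.0084

4.0084


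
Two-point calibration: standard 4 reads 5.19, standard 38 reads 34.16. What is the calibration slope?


slope = (y2 - y1) / (x2 - x1)
= (34.16 - 5.19) / (38 - 4)
= 28.9700 / 34
= 0.8521

0.8521


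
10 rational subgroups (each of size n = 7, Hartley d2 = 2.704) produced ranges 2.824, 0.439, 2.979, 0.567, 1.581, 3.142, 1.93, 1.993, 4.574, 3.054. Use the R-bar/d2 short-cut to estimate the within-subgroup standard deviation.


R_bar = (2.824 + 0.439 + 2.979 + 0.567 + 1.581 + 3.142 + 1.93 + 1.993 + 4.574 + 3.054) / 10
R_bar = 23.083 / 10 = 2.3083
sigma_hat = R_bar / d2 = 2.3083 / 2.704 = 0.8537

0.8537


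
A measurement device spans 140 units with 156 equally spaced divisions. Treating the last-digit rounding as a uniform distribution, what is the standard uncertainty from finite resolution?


resolution = range / divisions
resolution = 140 / 156 = 0.8974359
u_res = resolution / (2*sqrt(3))
u_res = 0.8974359 / 3.4641016
u_res = 0.2591

0.2591


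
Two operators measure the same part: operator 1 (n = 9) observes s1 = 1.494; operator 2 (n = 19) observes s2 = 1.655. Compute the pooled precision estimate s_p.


s_p = sqrt(((n1-1)*s1^2 + (n2-1)*s2^2) / (n1+n2-2))
numerator = (9-1)*1.494^2 + (19-1)*1.655^2 = 17.856288 + 49.30245 = 67.158738
denominator = 9 + 19 - 2 = 26
s_p^2 = 67.158738 / 26 = 2.5830284
s_p = sqrt(2.5830284) = 1.6072

1.6072


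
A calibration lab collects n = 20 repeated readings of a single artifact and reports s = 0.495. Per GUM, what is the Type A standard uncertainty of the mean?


u_A = s / sqrt(n)
u_A = 0.495 / sqrt(20)
u_A = 0.495 / 4.472136
u_A = 0.1107

0.1107


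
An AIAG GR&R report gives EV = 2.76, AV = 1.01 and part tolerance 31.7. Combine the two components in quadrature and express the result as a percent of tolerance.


GRR = sqrt(EV^2 + AV^2) = sqrt(2.76^2 + 1.01^2) = 2.9389964
%GRR = GRR / tol * 100 = 2.9389964 / 31.7 * 100
%GRR = 9.2713

9.2713


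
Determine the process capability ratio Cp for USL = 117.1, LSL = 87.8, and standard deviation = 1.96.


Cp = (USL - LSL) / (6 * sigma)
= (117.1 - 87.8) / (6 * 1.96)
= 29.3000 / 11.7600
= 2.4915

2.4915


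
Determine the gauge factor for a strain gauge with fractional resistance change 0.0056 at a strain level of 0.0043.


GF = (dR/R) / epsilon
= 0.0056 / 0.0043
= 1.3023

1.3023


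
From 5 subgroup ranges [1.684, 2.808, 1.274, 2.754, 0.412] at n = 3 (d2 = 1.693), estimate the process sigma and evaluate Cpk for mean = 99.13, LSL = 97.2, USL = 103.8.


R_bar = (1.684 + 2.808 + 1.274 + 2.754 + 0.412) / 5 = 1.7864
sigma = R_bar / d2 = 1.7864 / 1.693 = 1.0551683
Cp = (USL - LSL)/(6*sigma) = (103.8 - 97.2)/(6*1.0551683) = 1.0425
Cpu = (103.8 - 99.13)/(3*1.0551683) = 1.4753
Cpl = (99.13 - 97.2)/(3*1.0551683) = 0.6097
Cpk = min(Cpu, Cpl) = 0.6097

0.6097


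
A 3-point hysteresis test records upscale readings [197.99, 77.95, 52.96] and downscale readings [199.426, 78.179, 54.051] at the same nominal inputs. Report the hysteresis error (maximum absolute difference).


|197.99 - 199.426| = 1.4360
|77.95 - 78.179| = 0.2290
|52.96 - 54.051| = 1.0910
hysteresis = max(diffs) = 1.4360

1.4360


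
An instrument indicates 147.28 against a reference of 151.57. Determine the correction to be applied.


Correction = standard - reading
= 151.57 - 147.28
= 4.2900

4.2900


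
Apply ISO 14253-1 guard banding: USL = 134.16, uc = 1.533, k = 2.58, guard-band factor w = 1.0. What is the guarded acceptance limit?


U = k * uc = 2.58 * 1.533 = 3.95514
guard band g = w * U = 1.0 * 3.95514 = 3.95514
AL = USL - g = 134.16 - 3.95514
AL = 130.2049

130.2049


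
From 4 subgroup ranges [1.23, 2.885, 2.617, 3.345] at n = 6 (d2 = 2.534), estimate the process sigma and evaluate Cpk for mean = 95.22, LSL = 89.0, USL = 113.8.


R_bar = (1.23 + 2.885 + 2.617 + 3.345) / 4 = 2.51925
sigma = R_bar / d2 = 2.51925 / 2.534 = 0.99417916
Cp = (USL - LSL)/(6*sigma) = (113.8 - 89.0)/(6*0.99417916) = 4.1575
Cpu = (113.8 - 95.22)/(3*0.99417916) = 6.2296
Cpl = (95.22 - 89.0)/(3*0.99417916) = 2.0855
Cpk = min(Cpu, Cpl) = 2.0855

2.0855


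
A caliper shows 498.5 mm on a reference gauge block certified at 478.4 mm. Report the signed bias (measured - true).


Systematic error = measured - true
= 498.5 - 478.4
= 20.1000

20.1000


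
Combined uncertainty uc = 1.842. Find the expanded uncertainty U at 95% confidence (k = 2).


U = k * uc
U = 2 * 1.842
U = 3.6840

3.6840


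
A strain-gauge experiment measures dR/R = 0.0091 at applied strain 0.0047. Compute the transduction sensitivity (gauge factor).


GF = (dR/R) / epsilon
= 0.0091 / 0.0047
= 1.9362

1.9362


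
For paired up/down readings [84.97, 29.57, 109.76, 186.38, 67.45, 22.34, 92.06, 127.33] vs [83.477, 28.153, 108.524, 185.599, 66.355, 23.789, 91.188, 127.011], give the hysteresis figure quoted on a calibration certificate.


|84.97 - 83.477| = 1.4930
|29.57 - 28.153| = 1.4170
|109.76 - 108.524| = 1.2360
|186.38 - 185.599| = 0.7810
|67.45 - 66.355| = 1.0950
|22.34 - 23.789| = 1.4490
|92.06 - 91.188| = 0.8720
|127.33 - 127.011| = 0.3190
hysteresis = max(diffs) = 1.4930

1.4930


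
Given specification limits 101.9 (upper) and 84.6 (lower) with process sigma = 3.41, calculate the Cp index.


Cp = (USL - LSL) / (6 * sigma)
= (101.9 - 84.6) / (6 * 3.41)
= 17.3000 / 20.4600
= 0.8456

0.8456


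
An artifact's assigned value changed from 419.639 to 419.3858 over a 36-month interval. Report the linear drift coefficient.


rate = (v2 - v1) / months
= (419.3858 - 419.639) / 36
= -0.2532 / 36
= -0.0070

-0.0070


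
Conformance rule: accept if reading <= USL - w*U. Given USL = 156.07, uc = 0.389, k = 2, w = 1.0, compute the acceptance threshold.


U = k * uc = 2 * 0.389 = 0.778
guard band g = w * U = 1.0 * 0.778 = 0.778
AL = USL - g = 156.07 - 0.778
AL = 155.2920

155.2920


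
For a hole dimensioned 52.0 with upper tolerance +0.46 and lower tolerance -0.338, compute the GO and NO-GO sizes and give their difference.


GO = nominal - lower_tol (smallest hole = maximum material condition)
GO = 52.0 - 0.338 = 51.662
NO-GO = nominal + upper_tol (largest hole = least material condition)
NO-GO = 52.0 + 0.46 = 52.46
spread = NO-GO - GO = 52.46 - 51.662 = 0.7980

0.7980


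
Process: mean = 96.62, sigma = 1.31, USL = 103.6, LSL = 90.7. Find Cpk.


Cpu = (USL - mean) / (3*sigma) = (103.6 - 96.62) / (3*1.31) = 1.7761
Cpl = (mean - LSL) / (3*sigma) = (96.62 - 90.7) / (3*1.31) = 1.5064
Cpk = min(Cpu, Cpl) = 1.5064

1.5064


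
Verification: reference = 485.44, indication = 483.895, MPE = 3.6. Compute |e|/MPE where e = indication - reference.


e = indication - reference = 483.895 - 485.44 = -1.5450
|e| = 1.5450
ratio = |e| / MPE = 1.5450 / 3.6
ratio = 0.4292

0.4292


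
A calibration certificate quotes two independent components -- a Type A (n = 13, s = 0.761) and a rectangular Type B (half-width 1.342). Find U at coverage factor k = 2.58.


u_A = s / sqrt(n) = 0.761 / sqrt(13) = 0.21106342
u_B = half_width / sqrt(3) = 1.342 / sqrt(3) = 0.77480406
uc = sqrt(u_A^2 + u_B^2) = sqrt(0.21106342^2 + 0.77480406^2) = 0.80303742
U = k * uc = 2.58 * 0.80303742
U = 2.0718

2.0718


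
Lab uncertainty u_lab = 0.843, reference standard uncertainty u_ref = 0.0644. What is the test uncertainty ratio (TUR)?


TUR = u_lab / u_ref
= 0.843 / 0.0644
= 13.0901

13.0901


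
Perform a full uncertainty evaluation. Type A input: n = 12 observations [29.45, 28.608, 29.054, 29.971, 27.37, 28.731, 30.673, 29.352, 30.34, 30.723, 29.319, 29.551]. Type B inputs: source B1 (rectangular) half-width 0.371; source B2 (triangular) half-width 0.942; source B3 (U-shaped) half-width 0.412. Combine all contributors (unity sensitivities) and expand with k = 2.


mean = (29.45 + 28.608 + 29.054 + 29.971 + 27.37 + 28.731 + 30.673 + 29.352 + 30.34 + 30.723 + 29.319 + 29.551) / 12 = 29.4285
s = sqrt(sum((x - mean)^2)/(n-1)) = 0.94965826
u_A = s / sqrt(n) = 0.94965826 / sqrt(12) = 0.27414273
u_B1 = 0.371 / sqrt(3) = 0.21419695
u_B2 = 0.942 / sqrt(6) = 0.38456989
u_B3 = 0.412 / sqrt(2) = 0.29132799
uc = sqrt(0.27414273^2 + 0.21419695^2 + 0.38456989^2 + 0.29132799^2) = 0.59481137
U = k * uc = 2 * 0.59481137
U = 1.1896

1.1896


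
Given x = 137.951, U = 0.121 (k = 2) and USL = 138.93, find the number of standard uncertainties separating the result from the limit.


u = U / k = 0.121 / 2 = 0.0605
margin = |USL - x| = |138.93 - 137.951| = 0.979
z = margin / u = 0.979 / 0.0605
z = 16.1818

16.1818


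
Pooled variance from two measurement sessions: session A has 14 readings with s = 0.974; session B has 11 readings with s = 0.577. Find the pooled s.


s_p = sqrt(((n1-1)*s1^2 + (n2-1)*s2^2) / (n1+n2-2))
numerator = (14-1)*0.974^2 + (11-1)*0.577^2 = 12.332788 + 3.32929 = 15.662078
denominator = 14 + 11 - 2 = 23
s_p^2 = 15.662078 / 23 = 0.68095991
s_p = sqrt(0.68095991) = 0.8252

0.8252


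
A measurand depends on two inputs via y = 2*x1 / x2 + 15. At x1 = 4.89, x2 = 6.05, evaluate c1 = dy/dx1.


y = 2*x1 / x2 + 15
dy/dx1 = 2/x2
Evaluate at x2 = 6.05: c1 = 2 / 6.05
c1 = 0.3306

0.3306


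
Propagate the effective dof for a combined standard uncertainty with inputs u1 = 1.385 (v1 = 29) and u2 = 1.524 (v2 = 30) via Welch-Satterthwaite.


uc = sqrt(u1^2 + u2^2) = sqrt(1.385^2 + 1.524^2) = 2.0593205
v_eff = uc^4 / (u1^4/v1 + u2^4/v2)
= 2.0593205^4 / (1.385^4/29 + 1.524^4/30)
= 17.984392 / 0.30669429
v_eff = 58.6395

58.6395


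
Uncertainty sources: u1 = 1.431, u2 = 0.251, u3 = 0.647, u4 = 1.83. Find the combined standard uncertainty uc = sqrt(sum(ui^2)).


uc = sqrt(1.431^2 + 0.251^2 + 0.647^2 + 1.83^2)
uc = sqrt(5.878271)
uc = 2.4245

2.4245


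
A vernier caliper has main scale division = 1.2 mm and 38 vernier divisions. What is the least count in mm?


LC = MSD / n_div
= 1.2 / 38
= 0.0316

0.0316


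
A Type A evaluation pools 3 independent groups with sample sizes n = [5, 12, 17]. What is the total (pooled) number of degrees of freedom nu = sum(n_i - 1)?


nu = sum_i (n_i - 1)
nu = ((5 - 1) + (12 - 1) + (17 - 1))
nu = 4 + 11 + 16
nu = 31

31


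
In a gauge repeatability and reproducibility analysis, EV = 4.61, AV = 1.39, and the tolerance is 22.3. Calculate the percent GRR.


GRR = sqrt(EV^2 + AV^2) = sqrt(4.61^2 + 1.39^2) = 4.8149974
%GRR = GRR / tol * 100 = 4.8149974 / 22.3 * 100
%GRR = 21.5919

21.5919


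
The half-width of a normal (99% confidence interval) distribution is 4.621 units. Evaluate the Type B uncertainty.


u_B = half_width / 2.576
u_B = 4.621 / 2.576
u_B = 1.7939

1.7939


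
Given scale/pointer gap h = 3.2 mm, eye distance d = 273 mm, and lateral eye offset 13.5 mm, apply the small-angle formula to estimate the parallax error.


error = h * offset / d
= 3.2 * 13.5 / 273
= 0.1582

0.1582


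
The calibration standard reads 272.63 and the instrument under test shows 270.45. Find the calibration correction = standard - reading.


Correction = standard - reading
= 272.63 - 270.45
= 2.1800

2.1800


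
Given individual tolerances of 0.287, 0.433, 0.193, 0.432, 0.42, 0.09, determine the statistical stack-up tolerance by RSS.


RSS = sqrt(0.287^2 + 0.433^2 + 0.193^2 + 0.432^2 + 0.42^2 + 0.09^2)
= sqrt(0.678231)
= 0.8235

0.8235


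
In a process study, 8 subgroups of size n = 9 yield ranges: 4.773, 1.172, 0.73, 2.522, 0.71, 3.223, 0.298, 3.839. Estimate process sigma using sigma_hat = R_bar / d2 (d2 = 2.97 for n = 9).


R_bar = (4.773 + 1.172 + 0.73 + 2.522 + 0.71 + 3.223 + 0.298 + 3.839) / 8
R_bar = 17.267 / 8 = 2.158375
sigma_hat = R_bar / d2 = 2.158375 / 2.97 = 0.7267

0.7267


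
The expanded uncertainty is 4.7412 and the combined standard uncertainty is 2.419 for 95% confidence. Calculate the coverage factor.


k = U / uc
k = 4.7412 / 2.419
k = 1.96

1.96


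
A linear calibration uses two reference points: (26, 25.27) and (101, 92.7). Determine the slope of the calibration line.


slope = (y2 - y1) / (x2 - x1)
= (92.7 - 25.27) / (101 - 26)
= 67.4300 / 75
= 0.8991

0.8991


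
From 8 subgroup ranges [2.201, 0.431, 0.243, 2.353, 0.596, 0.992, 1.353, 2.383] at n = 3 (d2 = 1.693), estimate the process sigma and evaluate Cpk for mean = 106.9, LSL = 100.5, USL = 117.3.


R_bar = (2.201 + 0.431 + 0.243 + 2.353 + 0.596 + 0.992 + 1.353 + 2.383) / 8 = 1.319
sigma = R_bar / d2 = 1.319 / 1.693 = 0.77909037
Cp = (USL - LSL)/(6*sigma) = (117.3 - 100.5)/(6*0.77909037) = 3.5939
Cpu = (117.3 - 106.9)/(3*0.77909037) = 4.4496
Cpl = (106.9 - 100.5)/(3*0.77909037) = 2.7382
Cpk = min(Cpu, Cpl) = 2.7382

2.7382


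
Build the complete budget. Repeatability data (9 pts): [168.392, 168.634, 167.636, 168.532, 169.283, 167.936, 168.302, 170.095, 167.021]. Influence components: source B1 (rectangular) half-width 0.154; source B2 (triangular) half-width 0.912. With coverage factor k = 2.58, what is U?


mean = (168.392 + 168.634 + 167.636 + 168.532 + 169.283 + 167.936 + 168.302 + 170.095 + 167.021) / 9 = 168.4256667
s = sqrt(sum((x - mean)^2)/(n-1)) = 0.89646988
u_A = s / sqrt(n) = 0.89646988 / sqrt(9) = 0.29882329
u_B1 = 0.154 / sqrt(3) = 0.088911941
u_B2 = 0.912 / sqrt(6) = 0.37232244
uc = sqrt(0.29882329^2 + 0.088911941^2 + 0.37232244^2) = 0.48561784
U = k * uc = 2.58 * 0.48561784
U = 1.2529

1.2529
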